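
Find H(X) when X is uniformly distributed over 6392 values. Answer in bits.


H = log2(n) = log2(6392) = 12.6421

12.6421 bits


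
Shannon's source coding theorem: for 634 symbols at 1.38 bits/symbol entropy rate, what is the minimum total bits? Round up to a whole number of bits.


Minimum bits >= n * H = 634 * 1.38 = 874.92, rounded up to a whole number of bits = 875

875 bits


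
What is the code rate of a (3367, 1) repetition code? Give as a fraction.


Rate = k/n = 1/3367

1/3367


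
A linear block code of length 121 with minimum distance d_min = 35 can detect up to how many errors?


Detection capability = d_min - 1 = 35 - 1 = 34

34 errors


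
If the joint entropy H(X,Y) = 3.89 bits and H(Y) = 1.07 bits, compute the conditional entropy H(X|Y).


H(X|Y) = H(X,Y) - H(Y) = 3.89 - 1.07 = 2.82

2.82 bits


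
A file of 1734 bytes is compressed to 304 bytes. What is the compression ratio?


Ratio = original / compressed = 1734 / 304 = 5.7039

5.7039


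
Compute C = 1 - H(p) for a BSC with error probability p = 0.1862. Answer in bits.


H(p) = -p*log2(p) - (1-p)*log2(1-p) = -0.1862*log2(0.1862) - 0.8138*log2(0.8138) = 0.451549 + 0.241905 = 0.6935. C = 1 - H(p) = 1 - 0.6935 = 0.3065

0.3065 bits


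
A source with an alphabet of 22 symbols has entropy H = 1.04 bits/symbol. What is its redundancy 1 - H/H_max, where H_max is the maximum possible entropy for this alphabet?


H_max = log2(K) = log2(22) = 4.4594 bits/symbol. Redundancy = 1 - H/H_max = 1 - 1.04/4.4594 = 1 - 0.2332 = 0.7668

0.7668


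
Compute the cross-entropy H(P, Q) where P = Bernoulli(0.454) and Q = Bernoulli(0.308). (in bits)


H(P,Q) = -p*log2(q) - (1-p)*log2(1-q). -0.454*log2(0.308) = 0.771345; -0.546*log2(0.692) = 0.290011. H(P,Q) = 0.771345 + 0.290011 = 1.0614

1.0614 bits


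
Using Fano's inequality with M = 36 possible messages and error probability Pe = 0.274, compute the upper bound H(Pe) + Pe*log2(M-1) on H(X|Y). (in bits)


H(Pe) = -Pe*log2(Pe) - (1-Pe)*log2(1-Pe) = -0.274*log2(0.274) - 0.726*log2(0.726) = 0.511764 + 0.335382 = 0.8471. Pe*log2(M-1) = 0.274*log2(35) = 1.405424. Bound = H(Pe) + Pe*log2(M-1) = 0.511764 + 0.335382 + 1.405424 = 2.2526

2.2526 bits


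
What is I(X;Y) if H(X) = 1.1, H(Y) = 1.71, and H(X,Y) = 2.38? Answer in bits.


I(X;Y) = H(X) + H(Y) - H(X,Y) = 1.1 + 1.71 - 2.38 = 0.43

0.43 bits


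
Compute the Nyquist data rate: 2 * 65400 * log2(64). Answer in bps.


Rate = 2 * B * log2(M) = 2 * 65400 * 6.0 = 784800.0

784800.0 bps


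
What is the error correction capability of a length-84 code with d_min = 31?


Correction capability = floor((d-1)/2) = floor((31-1)/2) = 15

15 errors


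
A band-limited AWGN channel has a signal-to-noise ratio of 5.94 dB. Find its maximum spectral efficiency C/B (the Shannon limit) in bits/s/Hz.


SNR_linear = 10^(5.94/10) = 3.9264; C/B = log2(1 + SNR_linear) = log2(1 + 3.9264) = 2.3005

2.3005 bits/s/Hz


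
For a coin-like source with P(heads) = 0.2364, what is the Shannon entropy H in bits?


H = -p*log2(p) - (1-p)*log2(1-p). -0.2364*log2(0.2364) = 0.491877; -0.7636*log2(0.7636) = 0.297125. H = 0.491877 + 0.297125 = 0.789

0.789 bits


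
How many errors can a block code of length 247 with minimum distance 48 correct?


Correction capability = floor((d-1)/2) = floor((48-1)/2) = 23

23 errors


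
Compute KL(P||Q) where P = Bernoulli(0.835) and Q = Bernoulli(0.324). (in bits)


KL = p*log2(p/q) + (1-p)*log2((1-p)/(1-q)) = 0.835*log2(0.835/0.324) + 0.165*log2(0.165/0.676) = 0.8047

0.8047 bits


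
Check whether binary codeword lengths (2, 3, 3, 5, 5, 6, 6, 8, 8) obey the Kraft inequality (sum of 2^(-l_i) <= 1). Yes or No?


Kraft sum = sum(2^(-l_i)) = 0.6016, need <= 1. Result: satisfied (a binary prefix-free code with these lengths exists)

Yes


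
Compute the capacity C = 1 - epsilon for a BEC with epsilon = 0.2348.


C = 1 - epsilon = 1 - 0.2348 = 0.7652

0.7652 bits


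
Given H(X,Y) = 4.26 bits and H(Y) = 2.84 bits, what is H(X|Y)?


H(X|Y) = H(X,Y) - H(Y) = 4.26 - 2.84 = 1.42

1.42 bits


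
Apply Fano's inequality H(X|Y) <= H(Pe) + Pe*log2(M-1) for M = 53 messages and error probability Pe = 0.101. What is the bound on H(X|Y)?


H(Pe) = -Pe*log2(Pe) - (1-Pe)*log2(1-Pe) = -0.101*log2(0.101) - 0.899*log2(0.899) = 0.334065 + 0.138093 = 0.4722. Pe*log2(M-1) = 0.101*log2(52) = 0.575744. Bound = H(Pe) + Pe*log2(M-1) = 0.334065 + 0.138093 + 0.575744 = 1.0479

1.0479 bits


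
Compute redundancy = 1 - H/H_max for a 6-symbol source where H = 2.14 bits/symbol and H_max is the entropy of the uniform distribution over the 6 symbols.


H_max = log2(K) = log2(6) = 2.585 bits/symbol. Redundancy = 1 - H/H_max = 1 - 2.14/2.585 = 1 - 0.8279 = 0.1721

0.1721


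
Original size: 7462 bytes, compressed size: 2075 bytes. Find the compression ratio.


Ratio = original / compressed = 7462 / 2075 = 3.5961

3.5961


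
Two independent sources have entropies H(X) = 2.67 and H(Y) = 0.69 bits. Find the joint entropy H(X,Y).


For independent variables, H(X,Y) = H(X) + H(Y) = 2.67 + 0.69 = 3.36

3.36 bits


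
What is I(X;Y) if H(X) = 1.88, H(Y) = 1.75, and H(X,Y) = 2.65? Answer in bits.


I(X;Y) = H(X) + H(Y) - H(X,Y) = 1.88 + 1.75 - 2.65 = 0.98

0.98 bits


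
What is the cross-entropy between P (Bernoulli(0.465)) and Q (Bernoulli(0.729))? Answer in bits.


H(P,Q) = -p*log2(q) - (1-p)*log2(1-q). -0.465*log2(0.729) = 0.212044; -0.535*log2(0.271) = 1.007745. H(P,Q) = 0.212044 + 1.007745 = 1.2198

1.2198 bits


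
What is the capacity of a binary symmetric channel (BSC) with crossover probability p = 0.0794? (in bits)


H(p) = -p*log2(p) - (1-p)*log2(1-p) = -0.0794*log2(0.0794) - 0.9206*log2(0.9206) = 0.290185 + 0.109877 = 0.4001. C = 1 - H(p) = 1 - 0.4001 = 0.5999

0.5999 bits


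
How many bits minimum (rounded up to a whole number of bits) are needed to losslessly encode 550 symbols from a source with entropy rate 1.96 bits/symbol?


Minimum bits >= n * H = 550 * 1.96 = 1078.0, rounded up to a whole number of bits = 1078

1078 bits


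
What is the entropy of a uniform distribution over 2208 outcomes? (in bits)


H = log2(n) = log2(2208) = 11.1085

11.1085 bits


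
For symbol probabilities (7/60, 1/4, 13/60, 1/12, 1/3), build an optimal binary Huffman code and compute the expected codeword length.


Huffman construction (repeatedly merge the two least-probable nodes; each merge adds 1 bit to every symbol beneath it): 1/12 + 7/60 = 1/5; 1/5 + 13/60 = 5/12; 1/4 + 1/3 = 7/12; 5/12 + 7/12 = 1. Resulting codeword lengths (in the order the probabilities were given): (3, 2, 2, 3, 2). L_avg = sum(p_i * l_i) = 7/60*3 + 1/4*2 + 13/60*2 + 1/12*3 + 1/3*2 = 11/5 = 2.2

2.2 bits


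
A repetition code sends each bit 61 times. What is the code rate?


Rate = k/n = 1/61

1/61


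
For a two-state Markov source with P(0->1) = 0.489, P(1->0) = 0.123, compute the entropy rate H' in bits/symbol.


Stationary distribution: pi_0 = p10/(p01+p10) = 0.201, pi_1 = 0.799. Entropy rate H' = pi_0*H(p01) + pi_1*H(p10) = 0.201*0.9997 + 0.799*0.5379 = 0.6307

0.6307 bits/symbol


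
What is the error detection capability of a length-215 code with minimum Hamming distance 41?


Detection capability = d_min - 1 = 41 - 1 = 40

40 errors


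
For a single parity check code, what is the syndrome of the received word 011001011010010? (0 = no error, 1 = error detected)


Syndrome = XOR of all bits = 0 XOR 1 XOR 1 XOR 0 XOR 0 XOR 1 XOR 0 XOR 1 XOR 1 XOR 0 XOR 1 XOR 0 XOR 0 XOR 1 XOR 0 = 1

1


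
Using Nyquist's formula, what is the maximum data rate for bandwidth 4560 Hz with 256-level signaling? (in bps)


Rate = 2 * B * log2(M) = 2 * 4560 * 8.0 = 72960.0

72960.0 bps


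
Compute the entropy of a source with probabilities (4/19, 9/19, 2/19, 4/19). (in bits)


H = -sum(p_i * log2(p_i)). Terms: -(4/19)*log2(4/19) = 0.473248; -(9/19)*log2(9/19) = 0.510633; -(2/19)*log2(2/19) = 0.341887; -(4/19)*log2(4/19) = 0.473248. H = 0.473248 + 0.510633 + 0.341887 + 0.473248 = 1.799

1.799 bits


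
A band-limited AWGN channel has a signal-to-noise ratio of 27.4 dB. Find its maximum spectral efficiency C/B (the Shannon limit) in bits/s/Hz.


SNR_linear = 10^(27.4/10) = 549.5409; C/B = log2(1 + SNR_linear) = log2(1 + 549.5409) = 9.1047

9.1047 bits/s/Hz


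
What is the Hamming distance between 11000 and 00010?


Count differing positions: ^ ^ . ^ . = 3 differences

3


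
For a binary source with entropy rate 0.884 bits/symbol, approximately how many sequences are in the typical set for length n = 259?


log2|A_typical| = nH = 259 * 0.884 = 228.956, so |A_typical| ~ 2^228.956 = 8.368e+68

8.368e+68


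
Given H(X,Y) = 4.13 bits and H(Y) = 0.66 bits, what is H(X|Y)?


H(X|Y) = H(X,Y) - H(Y) = 4.13 - 0.66 = 3.47

3.47 bits


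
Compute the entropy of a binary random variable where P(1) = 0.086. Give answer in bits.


H = -p*log2(p) - (1-p)*log2(1-p). -0.086*log2(0.086) = 0.304399; -0.914*log2(0.914) = 0.118577. H = 0.304399 + 0.118577 = 0.423

0.423 bits


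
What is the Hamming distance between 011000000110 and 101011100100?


Count differing positions: ^ ^ . . ^ ^ ^ . . . ^ . = 6 differences

6


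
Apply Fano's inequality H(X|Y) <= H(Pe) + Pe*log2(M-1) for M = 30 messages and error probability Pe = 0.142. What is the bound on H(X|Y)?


H(Pe) = -Pe*log2(Pe) - (1-Pe)*log2(1-Pe) = -0.142*log2(0.142) - 0.858*log2(0.858) = 0.399877 + 0.189575 = 0.5895. Pe*log2(M-1) = 0.142*log2(29) = 0.689833. Bound = H(Pe) + Pe*log2(M-1) = 0.399877 + 0.189575 + 0.689833 = 1.2793

1.2793 bits


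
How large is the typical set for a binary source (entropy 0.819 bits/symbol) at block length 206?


log2|A_typical| = nH = 206 * 0.819 = 168.714, so |A_typical| ~ 2^168.714 = 6.137e+50

6.137e+50


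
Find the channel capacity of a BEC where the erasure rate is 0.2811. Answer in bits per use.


C = 1 - epsilon = 1 - 0.2811 = 0.7189

0.7189 bits


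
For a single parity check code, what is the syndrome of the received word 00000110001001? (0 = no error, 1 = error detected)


Syndrome = XOR of all bits = 0 XOR 0 XOR 0 XOR 0 XOR 0 XOR 1 XOR 1 XOR 0 XOR 0 XOR 0 XOR 1 XOR 0 XOR 0 XOR 1 = 0

0


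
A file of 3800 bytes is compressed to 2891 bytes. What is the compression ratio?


Ratio = original / compressed = 3800 / 2891 = 1.3144

1.3144


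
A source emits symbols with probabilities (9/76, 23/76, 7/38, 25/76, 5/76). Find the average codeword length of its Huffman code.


Huffman construction (repeatedly merge the two least-probable nodes; each merge adds 1 bit to every symbol beneath it): 5/76 + 9/76 = 7/38; 7/38 + 7/38 = 7/19; 23/76 + 25/76 = 12/19; 7/19 + 12/19 = 1. Resulting codeword lengths (in the order the probabilities were given): (3, 2, 2, 2, 3). L_avg = sum(p_i * l_i) = 9/76*3 + 23/76*2 + 7/38*2 + 25/76*2 + 5/76*3 = 83/38 = 2.1842

2.1842 bits


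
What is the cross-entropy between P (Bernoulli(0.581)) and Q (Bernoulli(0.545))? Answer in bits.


H(P,Q) = -p*log2(q) - (1-p)*log2(1-q). -0.581*log2(0.545) = 0.508765; -0.419*log2(0.455) = 0.476010. H(P,Q) = 0.508765 + 0.476010 = 0.9848

0.9848 bits


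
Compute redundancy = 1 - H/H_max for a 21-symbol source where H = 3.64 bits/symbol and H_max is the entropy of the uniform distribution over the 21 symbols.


H_max = log2(K) = log2(21) = 4.3923 bits/symbol. Redundancy = 1 - H/H_max = 1 - 3.64/4.3923 = 1 - 0.8287 = 0.1713

0.1713


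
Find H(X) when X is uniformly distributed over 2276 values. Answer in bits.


H = log2(n) = log2(2276) = 11.1523

11.1523 bits


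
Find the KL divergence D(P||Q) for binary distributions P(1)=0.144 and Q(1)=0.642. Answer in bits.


KL = p*log2(p/q) + (1-p)*log2((1-p)/(1-q)) = 0.144*log2(0.144/0.642) + 0.856*log2(0.856/0.358) = 0.766

0.766 bits


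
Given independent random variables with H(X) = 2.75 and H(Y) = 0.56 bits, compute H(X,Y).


For independent variables, H(X,Y) = H(X) + H(Y) = 2.75 + 0.56 = 3.31

3.31 bits


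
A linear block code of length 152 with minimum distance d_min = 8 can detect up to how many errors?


Detection capability = d_min - 1 = 8 - 1 = 7

7 errors


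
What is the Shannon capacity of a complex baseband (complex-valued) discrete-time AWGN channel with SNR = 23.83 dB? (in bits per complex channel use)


SNR_linear = 10^(23.83/10) = 241.5461; C = log2(1 + SNR_linear) = log2(1 + 241.5461) = 7.9221

7.9221 bits/channel use


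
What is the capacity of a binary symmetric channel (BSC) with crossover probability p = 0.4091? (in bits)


H(p) = -p*log2(p) - (1-p)*log2(1-p) = -0.4091*log2(0.4091) - 0.5909*log2(0.5909) = 0.527524 + 0.448501 = 0.976. C = 1 - H(p) = 1 - 0.976 = 0.024

0.024 bits


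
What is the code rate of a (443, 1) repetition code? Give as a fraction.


Rate = k/n = 1/443

1/443


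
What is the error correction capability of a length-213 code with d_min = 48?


Correction capability = floor((d-1)/2) = floor((48-1)/2) = 23

23 errors


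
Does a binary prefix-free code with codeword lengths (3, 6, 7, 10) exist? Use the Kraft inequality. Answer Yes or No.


Kraft sum = sum(2^(-l_i)) = 0.1494, need <= 1. Result: satisfied (a binary prefix-free code with these lengths exists)

Yes


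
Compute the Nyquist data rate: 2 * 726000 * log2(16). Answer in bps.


Rate = 2 * B * log2(M) = 2 * 726000 * 4.0 = 5808000.0

5808000.0 bps


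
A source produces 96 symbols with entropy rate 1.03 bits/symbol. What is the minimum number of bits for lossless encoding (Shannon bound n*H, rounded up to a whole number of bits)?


Minimum bits >= n * H = 96 * 1.03 = 98.88, rounded up to a whole number of bits = 99

99 bits


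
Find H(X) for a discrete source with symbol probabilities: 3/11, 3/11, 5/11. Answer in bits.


H = -sum(p_i * log2(p_i)). Terms: -(3/11)*log2(3/11) = 0.511219; -(3/11)*log2(3/11) = 0.511219; -(5/11)*log2(5/11) = 0.517047. H = 0.511219 + 0.511219 + 0.517047 = 1.5395

1.5395 bits


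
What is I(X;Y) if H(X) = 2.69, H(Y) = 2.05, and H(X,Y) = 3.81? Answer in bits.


I(X;Y) = H(X) + H(Y) - H(X,Y) = 2.69 + 2.05 - 3.81 = 0.93

0.93 bits


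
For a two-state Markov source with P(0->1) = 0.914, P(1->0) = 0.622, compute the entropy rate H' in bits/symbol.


Stationary distribution: pi_0 = p10/(p01+p10) = 0.4049, pi_1 = 0.5951. Entropy rate H' = pi_0*H(p01) + pi_1*H(p10) = 0.4049*0.423 + 0.5951*0.9566 = 0.7405

0.7405 bits/symbol


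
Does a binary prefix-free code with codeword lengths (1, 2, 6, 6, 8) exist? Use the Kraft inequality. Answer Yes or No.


Kraft sum = sum(2^(-l_i)) = 0.7852, need <= 1. Result: satisfied (a binary prefix-free code with these lengths exists)

Yes


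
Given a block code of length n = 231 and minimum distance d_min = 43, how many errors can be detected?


Detection capability = d_min - 1 = 43 - 1 = 42

42 errors


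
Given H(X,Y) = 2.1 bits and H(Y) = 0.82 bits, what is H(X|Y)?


H(X|Y) = H(X,Y) - H(Y) = 2.1 - 0.82 = 1.28

1.28 bits


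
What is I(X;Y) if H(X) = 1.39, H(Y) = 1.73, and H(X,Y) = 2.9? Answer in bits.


I(X;Y) = H(X) + H(Y) - H(X,Y) = 1.39 + 1.73 - 2.9 = 0.22

0.22 bits


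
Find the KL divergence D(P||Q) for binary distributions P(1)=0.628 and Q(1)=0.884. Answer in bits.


KL = p*log2(p/q) + (1-p)*log2((1-p)/(1-q)) = 0.628*log2(0.628/0.884) + 0.372*log2(0.372/0.116) = 0.3156

0.3156 bits


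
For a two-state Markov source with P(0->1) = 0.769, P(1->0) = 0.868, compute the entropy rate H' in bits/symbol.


Stationary distribution: pi_0 = p10/(p01+p10) = 0.5302, pi_1 = 0.4698. Entropy rate H' = pi_0*H(p01) + pi_1*H(p10) = 0.5302*0.7798 + 0.4698*0.5629 = 0.6779

0.6779 bits/symbol


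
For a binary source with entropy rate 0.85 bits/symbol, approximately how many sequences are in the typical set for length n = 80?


log2|A_typical| = nH = 80 * 0.85 = 68.0, so |A_typical| ~ 2^68.0 = 2.951e+20

2.951e+20


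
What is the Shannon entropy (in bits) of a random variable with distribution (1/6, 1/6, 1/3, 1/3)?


H = -sum(p_i * log2(p_i)). Terms: -(1/6)*log2(1/6) = 0.430827; -(1/6)*log2(1/6) = 0.430827; -(1/3)*log2(1/3) = 0.528321; -(1/3)*log2(1/3) = 0.528321. H = 0.430827 + 0.430827 + 0.528321 + 0.528321 = 1.9183

1.9183 bits


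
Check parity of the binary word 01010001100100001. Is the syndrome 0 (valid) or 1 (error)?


Syndrome = XOR of all bits = 0 XOR 1 XOR 0 XOR 1 XOR 0 XOR 0 XOR 0 XOR 1 XOR 1 XOR 0 XOR 0 XOR 1 XOR 0 XOR 0 XOR 0 XOR 0 XOR 1 = 0

0


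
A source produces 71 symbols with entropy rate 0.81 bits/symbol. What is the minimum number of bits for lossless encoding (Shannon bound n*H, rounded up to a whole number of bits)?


Minimum bits >= n * H = 71 * 0.81 = 57.51, rounded up to a whole number of bits = 58

58 bits


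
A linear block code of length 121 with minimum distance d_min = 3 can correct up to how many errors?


Correction capability = floor((d-1)/2) = floor((3-1)/2) = 1

1 errors


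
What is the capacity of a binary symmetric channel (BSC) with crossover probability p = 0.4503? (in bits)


H(p) = -p*log2(p) - (1-p)*log2(1-p) = -0.4503*log2(0.4503) - 0.5497*log2(0.5497) = 0.518314 + 0.474547 = 0.9929. C = 1 - H(p) = 1 - 0.9929 = 0.0071

0.0071 bits


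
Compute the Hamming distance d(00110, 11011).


Count differing positions: ^ ^ ^ . ^ = 4 differences

4


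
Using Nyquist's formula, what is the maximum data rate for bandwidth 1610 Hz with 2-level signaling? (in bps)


Rate = 2 * B * log2(M) = 2 * 1610 * 1.0 = 3220.0

3220.0 bps


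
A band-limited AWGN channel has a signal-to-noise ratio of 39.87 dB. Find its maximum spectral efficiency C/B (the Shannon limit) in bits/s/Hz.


SNR_linear = 10^(39.87/10) = 9705.0997; C/B = log2(1 + SNR_linear) = log2(1 + 9705.0997) = 13.2447

13.2447 bits/s/Hz


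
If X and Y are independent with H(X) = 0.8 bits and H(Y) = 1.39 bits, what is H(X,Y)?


For independent variables, H(X,Y) = H(X) + H(Y) = 0.8 + 1.39 = 2.19

2.19 bits


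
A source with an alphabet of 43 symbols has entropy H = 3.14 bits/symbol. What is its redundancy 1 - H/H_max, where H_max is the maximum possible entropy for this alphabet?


H_max = log2(K) = log2(43) = 5.4263 bits/symbol. Redundancy = 1 - H/H_max = 1 - 3.14/5.4263 = 1 - 0.5787 = 0.4213

0.4213


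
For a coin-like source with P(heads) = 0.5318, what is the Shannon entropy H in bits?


H = -p*log2(p) - (1-p)*log2(1-p). -0.5318*log2(0.5318) = 0.484493; -0.4682*log2(0.4682) = 0.512587. H = 0.484493 + 0.512587 = 0.9971

0.9971 bits


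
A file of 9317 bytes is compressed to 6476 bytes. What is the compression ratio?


Ratio = original / compressed = 9317 / 6476 = 1.4387

1.4387


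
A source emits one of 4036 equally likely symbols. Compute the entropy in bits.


H = log2(n) = log2(4036) = 11.9787

11.9787 bits


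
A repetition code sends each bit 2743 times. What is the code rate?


Rate = k/n = 1/2743

1/2743


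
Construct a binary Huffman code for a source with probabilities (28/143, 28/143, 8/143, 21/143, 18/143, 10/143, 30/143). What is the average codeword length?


Huffman construction (repeatedly merge the two least-probable nodes; each merge adds 1 bit to every symbol beneath it): 8/143 + 10/143 = 18/143; 18/143 + 18/143 = 36/143; 21/143 + 28/143 = 49/143; 28/143 + 30/143 = 58/143; 36/143 + 49/143 = 85/143; 58/143 + 85/143 = 1. Resulting codeword lengths (in the order the probabilities were given): (3, 2, 4, 3, 3, 4, 2). L_avg = sum(p_i * l_i) = 28/143*3 + 28/143*2 + 8/143*4 + 21/143*3 + 18/143*3 + 10/143*4 + 30/143*2 = 389/143 = 2.7203

2.7203 bits


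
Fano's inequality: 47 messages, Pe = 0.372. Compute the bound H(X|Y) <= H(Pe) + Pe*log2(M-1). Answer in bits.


H(Pe) = -Pe*log2(Pe) - (1-Pe)*log2(1-Pe) = -0.372*log2(0.372) - 0.628*log2(0.628) = 0.530705 + 0.421491 = 0.9522. Pe*log2(M-1) = 0.372*log2(46) = 2.054765. Bound = H(Pe) + Pe*log2(M-1) = 0.530705 + 0.421491 + 2.054765 = 3.007

3.007 bits


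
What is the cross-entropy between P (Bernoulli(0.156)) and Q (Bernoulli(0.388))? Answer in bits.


H(P,Q) = -p*log2(q) - (1-p)*log2(1-q). -0.156*log2(0.388) = 0.213076; -0.844*log2(0.612) = 0.597887. H(P,Q) = 0.213076 + 0.597887 = 0.811

0.811 bits


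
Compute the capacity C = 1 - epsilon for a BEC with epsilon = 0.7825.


C = 1 - epsilon = 1 - 0.7825 = 0.2175

0.2175 bits


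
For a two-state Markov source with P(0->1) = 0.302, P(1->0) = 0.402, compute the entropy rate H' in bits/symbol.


Stationary distribution: pi_0 = p10/(p01+p10) = 0.571, pi_1 = 0.429. Entropy rate H' = pi_0*H(p01) + pi_1*H(p10) = 0.571*0.8837 + 0.429*0.9721 = 0.9216

0.9216 bits/symbol


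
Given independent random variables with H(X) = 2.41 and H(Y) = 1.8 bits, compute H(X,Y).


For independent variables, H(X,Y) = H(X) + H(Y) = 2.41 + 1.8 = 4.21

4.21 bits


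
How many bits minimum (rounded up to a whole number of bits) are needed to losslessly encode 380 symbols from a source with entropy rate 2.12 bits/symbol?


Minimum bits >= n * H = 380 * 2.12 = 805.6, rounded up to a whole number of bits = 806

806 bits


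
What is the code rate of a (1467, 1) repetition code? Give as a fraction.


Rate = k/n = 1/1467

1/1467


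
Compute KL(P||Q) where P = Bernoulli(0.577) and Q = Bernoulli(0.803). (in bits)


KL = p*log2(p/q) + (1-p)*log2((1-p)/(1-q)) = 0.577*log2(0.577/0.803) + 0.423*log2(0.423/0.197) = 0.1912

0.1912 bits


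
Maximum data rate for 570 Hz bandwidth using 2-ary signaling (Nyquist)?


Rate = 2 * B * log2(M) = 2 * 570 * 1.0 = 1140.0

1140.0 bps


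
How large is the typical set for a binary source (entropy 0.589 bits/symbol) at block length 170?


log2|A_typical| = nH = 170 * 0.589 = 100.13, so |A_typical| ~ 2^100.13 = 1.387e+30

1.387e+30


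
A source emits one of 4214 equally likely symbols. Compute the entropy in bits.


H = log2(n) = log2(4214) = 12.041

12.041 bits


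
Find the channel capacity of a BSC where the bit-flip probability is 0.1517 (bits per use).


H(p) = -p*log2(p) - (1-p)*log2(1-p) = -0.1517*log2(0.1517) - 0.8483*log2(0.8483) = 0.412731 + 0.201347 = 0.6141. C = 1 - H(p) = 1 - 0.6141 = 0.3859

0.3859 bits


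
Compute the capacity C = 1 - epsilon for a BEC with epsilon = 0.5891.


C = 1 - epsilon = 1 - 0.5891 = 0.4109

0.4109 bits


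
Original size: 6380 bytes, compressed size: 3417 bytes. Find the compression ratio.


Ratio = original / compressed = 6380 / 3417 = 1.8671

1.8671


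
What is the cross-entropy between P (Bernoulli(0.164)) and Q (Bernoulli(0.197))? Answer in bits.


H(P,Q) = -p*log2(q) - (1-p)*log2(1-q). -0.164*log2(0.197) = 0.384372; -0.836*log2(0.803) = 0.264617. H(P,Q) = 0.384372 + 0.264617 = 0.649

0.649 bits


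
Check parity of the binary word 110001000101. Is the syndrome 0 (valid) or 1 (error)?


Syndrome = XOR of all bits = 1 XOR 1 XOR 0 XOR 0 XOR 0 XOR 1 XOR 0 XOR 0 XOR 0 XOR 1 XOR 0 XOR 1 = 1

1


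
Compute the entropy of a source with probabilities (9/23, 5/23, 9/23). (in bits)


H = -sum(p_i * log2(p_i)). Terms: -(9/23)*log2(9/23) = 0.529684; -(5/23)*log2(5/23) = 0.478616; -(9/23)*log2(9/23) = 0.529684. H = 0.529684 + 0.478616 + 0.529684 = 1.538

1.538 bits


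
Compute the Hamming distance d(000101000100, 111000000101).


Count differing positions: ^ ^ ^ ^ . ^ . . . . . ^ = 6 differences

6


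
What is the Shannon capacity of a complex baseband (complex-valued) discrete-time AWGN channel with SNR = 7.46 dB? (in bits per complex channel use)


SNR_linear = 10^(7.46/10) = 5.5719; C = log2(1 + SNR_linear) = log2(1 + 5.5719) = 2.7163

2.7163 bits/channel use


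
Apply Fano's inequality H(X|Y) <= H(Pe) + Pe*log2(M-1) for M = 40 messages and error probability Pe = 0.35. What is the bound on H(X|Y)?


H(Pe) = -Pe*log2(Pe) - (1-Pe)*log2(1-Pe) = -0.35*log2(0.35) - 0.65*log2(0.65) = 0.530101 + 0.403967 = 0.9341. Pe*log2(M-1) = 0.35*log2(39) = 1.849891. Bound = H(Pe) + Pe*log2(M-1) = 0.530101 + 0.403967 + 1.849891 = 2.784

2.784 bits


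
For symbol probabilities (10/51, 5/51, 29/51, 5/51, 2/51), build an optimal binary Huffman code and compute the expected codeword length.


Huffman construction (repeatedly merge the two least-probable nodes; each merge adds 1 bit to every symbol beneath it): 2/51 + 5/51 = 7/51; 5/51 + 7/51 = 4/17; 10/51 + 4/17 = 22/51; 22/51 + 29/51 = 1. Resulting codeword lengths (in the order the probabilities were given): (2, 4, 1, 3, 4). L_avg = sum(p_i * l_i) = 10/51*2 + 5/51*4 + 29/51*1 + 5/51*3 + 2/51*4 = 92/51 = 1.8039

1.8039 bits


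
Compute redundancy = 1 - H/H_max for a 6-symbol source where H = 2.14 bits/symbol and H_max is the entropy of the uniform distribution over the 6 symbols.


H_max = log2(K) = log2(6) = 2.585 bits/symbol. Redundancy = 1 - H/H_max = 1 - 2.14/2.585 = 1 - 0.8279 = 0.1721

0.1721


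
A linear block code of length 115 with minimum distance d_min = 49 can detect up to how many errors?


Detection capability = d_min - 1 = 49 - 1 = 48

48 errors


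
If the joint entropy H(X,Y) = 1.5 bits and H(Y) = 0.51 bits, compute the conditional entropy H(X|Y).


H(X|Y) = H(X,Y) - H(Y) = 1.5 - 0.51 = 0.99

0.99 bits


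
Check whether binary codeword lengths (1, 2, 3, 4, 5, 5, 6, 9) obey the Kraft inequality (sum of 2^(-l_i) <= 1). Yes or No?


Kraft sum = sum(2^(-l_i)) = 1.0176, need <= 1. Result: violated (a binary prefix-free code with these lengths cannot exist)

No


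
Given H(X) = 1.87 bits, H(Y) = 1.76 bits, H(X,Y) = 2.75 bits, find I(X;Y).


I(X;Y) = H(X) + H(Y) - H(X,Y) = 1.87 + 1.76 - 2.75 = 0.88

0.88 bits


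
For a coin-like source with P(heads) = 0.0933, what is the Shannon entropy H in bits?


H = -p*log2(p) - (1-p)*log2(1-p). -0.0933*log2(0.0933) = 0.319271; -0.9067*log2(0.9067) = 0.128119. H = 0.319271 + 0.128119 = 0.4474

0.4474 bits


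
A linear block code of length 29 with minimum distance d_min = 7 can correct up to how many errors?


Correction capability = floor((d-1)/2) = floor((7-1)/2) = 3

3 errors


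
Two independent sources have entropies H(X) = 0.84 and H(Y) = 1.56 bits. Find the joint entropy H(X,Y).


For independent variables, H(X,Y) = H(X) + H(Y) = 0.84 + 1.56 = 2.4

2.4 bits


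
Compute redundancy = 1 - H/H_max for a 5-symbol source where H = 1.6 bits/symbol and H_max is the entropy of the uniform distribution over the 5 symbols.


H_max = log2(K) = log2(5) = 2.3219 bits/symbol. Redundancy = 1 - H/H_max = 1 - 1.6/2.3219 = 1 - 0.6891 = 0.3109

0.3109


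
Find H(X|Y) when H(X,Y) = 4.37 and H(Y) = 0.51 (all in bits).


H(X|Y) = H(X,Y) - H(Y) = 4.37 - 0.51 = 3.86

3.86 bits


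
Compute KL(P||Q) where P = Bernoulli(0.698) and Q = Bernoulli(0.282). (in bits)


KL = p*log2(p/q) + (1-p)*log2((1-p)/(1-q)) = 0.698*log2(0.698/0.282) + 0.302*log2(0.302/0.718) = 0.5353

0.5353 bits


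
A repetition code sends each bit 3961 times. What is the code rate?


Rate = k/n = 1/3961

1/3961


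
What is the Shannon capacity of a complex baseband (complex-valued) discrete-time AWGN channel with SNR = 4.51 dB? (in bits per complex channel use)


SNR_linear = 10^(4.51/10) = 2.8249; C = log2(1 + SNR_linear) = log2(1 + 2.8249) = 1.9354

1.9354 bits/channel use


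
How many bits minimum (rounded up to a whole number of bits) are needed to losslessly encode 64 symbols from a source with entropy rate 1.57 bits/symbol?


Minimum bits >= n * H = 64 * 1.57 = 100.48, rounded up to a whole number of bits = 101

101 bits


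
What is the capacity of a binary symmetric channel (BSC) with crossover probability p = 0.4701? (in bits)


H(p) = -p*log2(p) - (1-p)*log2(1-p) = -0.4701*log2(0.4701) - 0.5299*log2(0.5299) = 0.511920 + 0.485499 = 0.9974. C = 1 - H(p) = 1 - 0.9974 = 0.0026

0.0026 bits


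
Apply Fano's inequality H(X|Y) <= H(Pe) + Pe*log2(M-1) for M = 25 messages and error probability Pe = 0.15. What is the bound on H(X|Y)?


H(Pe) = -Pe*log2(Pe) - (1-Pe)*log2(1-Pe) = -0.15*log2(0.15) - 0.85*log2(0.85) = 0.410545 + 0.199295 = 0.6098. Pe*log2(M-1) = 0.15*log2(24) = 0.687744. Bound = H(Pe) + Pe*log2(M-1) = 0.410545 + 0.199295 + 0.687744 = 1.2976

1.2976 bits


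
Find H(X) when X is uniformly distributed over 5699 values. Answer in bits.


H = log2(n) = log2(5699) = 12.4765

12.4765 bits


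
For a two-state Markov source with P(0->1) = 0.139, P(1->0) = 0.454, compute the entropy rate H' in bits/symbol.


Stationary distribution: pi_0 = p10/(p01+p10) = 0.7656, pi_1 = 0.2344. Entropy rate H' = pi_0*H(p01) + pi_1*H(p10) = 0.7656*0.5816 + 0.2344*0.9939 = 0.6783

0.6783 bits/symbol


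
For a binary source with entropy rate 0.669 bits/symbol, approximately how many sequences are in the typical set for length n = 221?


log2|A_typical| = nH = 221 * 0.669 = 147.849, so |A_typical| ~ 2^147.849 = 3.214e+44

3.214e+44


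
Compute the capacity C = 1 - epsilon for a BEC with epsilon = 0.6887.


C = 1 - epsilon = 1 - 0.6887 = 0.3113

0.3113 bits


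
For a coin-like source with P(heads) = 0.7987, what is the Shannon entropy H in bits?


H = -p*log2(p) - (1-p)*log2(1-p). -0.7987*log2(0.7987) = 0.258998; -0.2013*log2(0.2013) = 0.465523. H = 0.258998 + 0.465523 = 0.7245

0.7245 bits


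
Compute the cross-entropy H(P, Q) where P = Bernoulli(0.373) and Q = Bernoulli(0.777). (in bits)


H(P,Q) = -p*log2(q) - (1-p)*log2(1-q). -0.373*log2(0.777) = 0.135777; -0.627*log2(0.223) = 1.357383. H(P,Q) = 0.135777 + 1.357383 = 1.4932

1.4932 bits


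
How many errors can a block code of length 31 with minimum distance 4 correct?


Correction capability = floor((d-1)/2) = floor((4-1)/2) = 1

1 errors


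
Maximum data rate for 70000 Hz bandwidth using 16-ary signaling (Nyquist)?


Rate = 2 * B * log2(M) = 2 * 70000 * 4.0 = 560000.0

560000.0 bps


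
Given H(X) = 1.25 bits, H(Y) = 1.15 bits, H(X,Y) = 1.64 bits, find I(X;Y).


I(X;Y) = H(X) + H(Y) - H(X,Y) = 1.25 + 1.15 - 1.64 = 0.76

0.76 bits


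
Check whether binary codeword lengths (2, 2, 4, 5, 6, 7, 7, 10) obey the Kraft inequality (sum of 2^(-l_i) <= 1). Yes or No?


Kraft sum = sum(2^(-l_i)) = 0.626, need <= 1. Result: satisfied (a binary prefix-free code with these lengths exists)

Yes


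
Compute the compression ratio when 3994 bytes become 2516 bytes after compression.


Ratio = original / compressed = 3994 / 2516 = 1.5874

1.5874


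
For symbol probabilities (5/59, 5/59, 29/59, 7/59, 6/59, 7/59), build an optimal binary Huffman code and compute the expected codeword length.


Huffman construction (repeatedly merge the two least-probable nodes; each merge adds 1 bit to every symbol beneath it): 5/59 + 5/59 = 10/59; 6/59 + 7/59 = 13/59; 7/59 + 10/59 = 17/59; 13/59 + 17/59 = 30/59; 29/59 + 30/59 = 1. Resulting codeword lengths (in the order the probabilities were given): (4, 4, 1, 3, 3, 3). L_avg = sum(p_i * l_i) = 5/59*4 + 5/59*4 + 29/59*1 + 7/59*3 + 6/59*3 + 7/59*3 = 129/59 = 2.1864

2.1864 bits


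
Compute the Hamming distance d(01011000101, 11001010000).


Count differing positions: ^ . . ^ . . ^ . ^ . ^ = 5 differences

5


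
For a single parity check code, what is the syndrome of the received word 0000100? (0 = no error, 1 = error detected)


Syndrome = XOR of all bits = 0 XOR 0 XOR 0 XOR 0 XOR 1 XOR 0 XOR 0 = 1

1


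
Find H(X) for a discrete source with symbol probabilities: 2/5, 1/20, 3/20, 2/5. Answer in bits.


H = -sum(p_i * log2(p_i)). Terms: -(2/5)*log2(2/5) = 0.528771; -(1/20)*log2(1/20) = 0.216096; -(3/20)*log2(3/20) = 0.410545; -(2/5)*log2(2/5) = 0.528771. H = 0.528771 + 0.216096 + 0.410545 + 0.528771 = 1.6842

1.6842 bits


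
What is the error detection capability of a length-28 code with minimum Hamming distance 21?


Detection capability = d_min - 1 = 21 - 1 = 20

20 errors


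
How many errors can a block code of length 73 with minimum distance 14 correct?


Correction capability = floor((d-1)/2) = floor((14-1)/2) = 6

6 errors


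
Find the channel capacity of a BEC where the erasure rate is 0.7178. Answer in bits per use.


C = 1 - epsilon = 1 - 0.7178 = 0.2822

0.2822 bits


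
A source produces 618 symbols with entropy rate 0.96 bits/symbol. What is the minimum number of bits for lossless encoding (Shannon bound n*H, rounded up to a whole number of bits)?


Minimum bits >= n * H = 618 * 0.96 = 593.28, rounded up to a whole number of bits = 594

594 bits


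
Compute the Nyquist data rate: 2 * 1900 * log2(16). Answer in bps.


Rate = 2 * B * log2(M) = 2 * 1900 * 4.0 = 15200.0

15200.0 bps


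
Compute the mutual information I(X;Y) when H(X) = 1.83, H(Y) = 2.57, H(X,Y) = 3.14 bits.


I(X;Y) = H(X) + H(Y) - H(X,Y) = 1.83 + 2.57 - 3.14 = 1.26

1.26 bits


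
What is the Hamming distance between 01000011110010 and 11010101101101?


Count differing positions: ^ . . ^ . ^ ^ . . ^ ^ ^ ^ ^ = 9 differences

9


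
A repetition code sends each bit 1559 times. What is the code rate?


Rate = k/n = 1/1559

1/1559


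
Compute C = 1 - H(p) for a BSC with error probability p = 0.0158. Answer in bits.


H(p) = -p*log2(p) - (1-p)*log2(1-p) = -0.0158*log2(0.0158) - 0.9842*log2(0.9842) = 0.094546 + 0.022614 = 0.1172. C = 1 - H(p) = 1 - 0.1172 = 0.8828

0.8828 bits


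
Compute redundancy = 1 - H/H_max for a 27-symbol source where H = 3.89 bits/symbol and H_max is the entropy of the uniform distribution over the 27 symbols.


H_max = log2(K) = log2(27) = 4.7549 bits/symbol. Redundancy = 1 - H/H_max = 1 - 3.89/4.7549 = 1 - 0.8181 = 0.1819

0.1819


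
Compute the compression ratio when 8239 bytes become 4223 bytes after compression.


Ratio = original / compressed = 8239 / 4223 = 1.951

1.951


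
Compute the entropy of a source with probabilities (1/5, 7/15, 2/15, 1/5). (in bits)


H = -sum(p_i * log2(p_i)). Terms: -(1/5)*log2(1/5) = 0.464386; -(7/15)*log2(7/15) = 0.513117; -(2/15)*log2(2/15) = 0.387585; -(1/5)*log2(1/5) = 0.464386. H = 0.464386 + 0.513117 + 0.387585 + 0.464386 = 1.8295

1.8295 bits


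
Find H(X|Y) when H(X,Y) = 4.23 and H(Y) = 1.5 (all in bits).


H(X|Y) = H(X,Y) - H(Y) = 4.23 - 1.5 = 2.73

2.73 bits


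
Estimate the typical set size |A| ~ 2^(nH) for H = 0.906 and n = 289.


log2|A_typical| = nH = 289 * 0.906 = 261.834, so |A_typical| ~ 2^261.834 = 6.605e+78

6.605e+78


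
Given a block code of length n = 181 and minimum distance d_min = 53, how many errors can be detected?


Detection capability = d_min - 1 = 53 - 1 = 52

52 errors


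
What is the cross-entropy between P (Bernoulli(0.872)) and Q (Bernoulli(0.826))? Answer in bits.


H(P,Q) = -p*log2(q) - (1-p)*log2(1-q). -0.872*log2(0.826) = 0.240486; -0.128*log2(0.174) = 0.322924. H(P,Q) = 0.240486 + 0.322924 = 0.5634

0.5634 bits


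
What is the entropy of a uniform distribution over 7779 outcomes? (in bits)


H = log2(n) = log2(7779) = 12.9254

12.9254 bits


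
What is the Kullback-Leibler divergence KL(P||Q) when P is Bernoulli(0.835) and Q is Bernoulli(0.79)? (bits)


KL = p*log2(p/q) + (1-p)*log2((1-p)/(1-q)) = 0.835*log2(0.835/0.79) + 0.165*log2(0.165/0.21) = 0.0093

0.0093 bits


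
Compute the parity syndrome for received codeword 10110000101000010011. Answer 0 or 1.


Syndrome = XOR of all bits = 1 XOR 0 XOR 1 XOR 1 XOR 0 XOR 0 XOR 0 XOR 0 XOR 1 XOR 0 XOR 1 XOR 0 XOR 0 XOR 0 XOR 0 XOR 1 XOR 0 XOR 0 XOR 1 XOR 1 = 0

0


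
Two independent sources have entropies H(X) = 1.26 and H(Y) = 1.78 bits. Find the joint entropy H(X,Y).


For independent variables, H(X,Y) = H(X) + H(Y) = 1.26 + 1.78 = 3.04

3.04 bits


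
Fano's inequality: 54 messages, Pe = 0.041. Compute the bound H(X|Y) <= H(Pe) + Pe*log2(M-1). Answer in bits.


H(Pe) = -Pe*log2(Pe) - (1-Pe)*log2(1-Pe) = -0.041*log2(0.041) - 0.959*log2(0.959) = 0.188938 + 0.057921 = 0.2469. Pe*log2(M-1) = 0.041*log2(53) = 0.234845. Bound = H(Pe) + Pe*log2(M-1) = 0.188938 + 0.057921 + 0.234845 = 0.4817

0.4817 bits


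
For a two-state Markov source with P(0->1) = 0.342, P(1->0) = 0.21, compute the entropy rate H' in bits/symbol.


Stationary distribution: pi_0 = p10/(p01+p10) = 0.3804, pi_1 = 0.6196. Entropy rate H' = pi_0*H(p01) + pi_1*H(p10) = 0.3804*0.9267 + 0.6196*0.7415 = 0.812

0.812 bits/symbol


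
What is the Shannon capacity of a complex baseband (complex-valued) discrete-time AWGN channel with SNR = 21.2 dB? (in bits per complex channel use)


SNR_linear = 10^(21.2/10) = 131.8257; C = log2(1 + SNR_linear) = log2(1 + 131.8257) = 7.0534

7.0534 bits/channel use


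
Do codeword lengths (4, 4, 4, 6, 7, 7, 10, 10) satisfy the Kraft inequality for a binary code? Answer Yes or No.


Kraft sum = sum(2^(-l_i)) = 0.2207, need <= 1. Result: satisfied (a binary prefix-free code with these lengths exists)

Yes


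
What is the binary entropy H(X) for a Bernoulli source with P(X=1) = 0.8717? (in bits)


H = -p*log2(p) - (1-p)*log2(1-p). -0.8717*log2(0.8717) = 0.172681; -0.1283*log2(0.1283) = 0.380077. H = 0.172681 + 0.380077 = 0.5528

0.5528 bits


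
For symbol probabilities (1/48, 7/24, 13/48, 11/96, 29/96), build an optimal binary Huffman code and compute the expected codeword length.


Huffman construction (repeatedly merge the two least-probable nodes; each merge adds 1 bit to every symbol beneath it): 1/48 + 11/96 = 13/96; 13/96 + 13/48 = 13/32; 7/24 + 29/96 = 19/32; 13/32 + 19/32 = 1. Resulting codeword lengths (in the order the probabilities were given): (3, 2, 2, 3, 2). L_avg = sum(p_i * l_i) = 1/48*3 + 7/24*2 + 13/48*2 + 11/96*3 + 29/96*2 = 205/96 = 2.1354

2.1354 bits


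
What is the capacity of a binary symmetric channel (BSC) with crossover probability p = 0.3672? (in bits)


H(p) = -p*log2(p) - (1-p)*log2(1-p) = -0.3672*log2(0.3672) - 0.6328*log2(0.6328) = 0.530737 + 0.417761 = 0.9485. C = 1 - H(p) = 1 - 0.9485 = 0.0515

0.0515 bits


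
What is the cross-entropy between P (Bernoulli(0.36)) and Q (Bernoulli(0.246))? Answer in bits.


H(P,Q) = -p*log2(q) - (1-p)*log2(1-q). -0.36*log2(0.246) = 0.728377; -0.64*log2(0.754) = 0.260713. H(P,Q) = 0.728377 + 0.260713 = 0.9891

0.9891 bits


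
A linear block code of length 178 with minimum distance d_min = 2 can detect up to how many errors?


Detection capability = d_min - 1 = 2 - 1 = 1

1 errors


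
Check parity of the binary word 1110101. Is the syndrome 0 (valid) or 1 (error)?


Syndrome = XOR of all bits = 1 XOR 1 XOR 1 XOR 0 XOR 1 XOR 0 XOR 1 = 1

1


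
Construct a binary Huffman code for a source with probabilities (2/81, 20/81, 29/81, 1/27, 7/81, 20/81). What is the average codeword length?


Huffman construction (repeatedly merge the two least-probable nodes; each merge adds 1 bit to every symbol beneath it): 2/81 + 1/27 = 5/81; 5/81 + 7/81 = 4/27; 4/27 + 20/81 = 32/81; 20/81 + 29/81 = 49/81; 32/81 + 49/81 = 1. Resulting codeword lengths (in the order the probabilities were given): (4, 2, 2, 4, 3, 2). L_avg = sum(p_i * l_i) = 2/81*4 + 20/81*2 + 29/81*2 + 1/27*4 + 7/81*3 + 20/81*2 = 179/81 = 2.2099

2.2099 bits


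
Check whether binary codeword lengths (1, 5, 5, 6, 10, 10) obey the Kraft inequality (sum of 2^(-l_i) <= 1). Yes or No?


Kraft sum = sum(2^(-l_i)) = 0.5801, need <= 1. Result: satisfied (a binary prefix-free code with these lengths exists)

Yes


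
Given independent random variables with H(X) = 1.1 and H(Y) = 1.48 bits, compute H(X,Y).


For independent variables, H(X,Y) = H(X) + H(Y) = 1.1 + 1.48 = 2.58

2.58 bits


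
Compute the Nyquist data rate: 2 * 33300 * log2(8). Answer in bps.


Rate = 2 * B * log2(M) = 2 * 33300 * 3.0 = 199800.0

199800.0 bps


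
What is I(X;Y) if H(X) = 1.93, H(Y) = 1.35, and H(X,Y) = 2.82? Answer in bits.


I(X;Y) = H(X) + H(Y) - H(X,Y) = 1.93 + 1.35 - 2.82 = 0.46

0.46 bits
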